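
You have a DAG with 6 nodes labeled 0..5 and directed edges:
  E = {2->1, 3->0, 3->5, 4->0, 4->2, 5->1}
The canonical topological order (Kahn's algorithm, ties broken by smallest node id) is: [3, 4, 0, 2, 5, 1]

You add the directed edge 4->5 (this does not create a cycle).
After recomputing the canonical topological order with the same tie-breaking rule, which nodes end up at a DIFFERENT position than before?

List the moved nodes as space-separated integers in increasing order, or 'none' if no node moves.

Old toposort: [3, 4, 0, 2, 5, 1]
Added edge 4->5
Recompute Kahn (smallest-id tiebreak):
  initial in-degrees: [2, 2, 1, 0, 0, 2]
  ready (indeg=0): [3, 4]
  pop 3: indeg[0]->1; indeg[5]->1 | ready=[4] | order so far=[3]
  pop 4: indeg[0]->0; indeg[2]->0; indeg[5]->0 | ready=[0, 2, 5] | order so far=[3, 4]
  pop 0: no out-edges | ready=[2, 5] | order so far=[3, 4, 0]
  pop 2: indeg[1]->1 | ready=[5] | order so far=[3, 4, 0, 2]
  pop 5: indeg[1]->0 | ready=[1] | order so far=[3, 4, 0, 2, 5]
  pop 1: no out-edges | ready=[] | order so far=[3, 4, 0, 2, 5, 1]
New canonical toposort: [3, 4, 0, 2, 5, 1]
Compare positions:
  Node 0: index 2 -> 2 (same)
  Node 1: index 5 -> 5 (same)
  Node 2: index 3 -> 3 (same)
  Node 3: index 0 -> 0 (same)
  Node 4: index 1 -> 1 (same)
  Node 5: index 4 -> 4 (same)
Nodes that changed position: none

Answer: none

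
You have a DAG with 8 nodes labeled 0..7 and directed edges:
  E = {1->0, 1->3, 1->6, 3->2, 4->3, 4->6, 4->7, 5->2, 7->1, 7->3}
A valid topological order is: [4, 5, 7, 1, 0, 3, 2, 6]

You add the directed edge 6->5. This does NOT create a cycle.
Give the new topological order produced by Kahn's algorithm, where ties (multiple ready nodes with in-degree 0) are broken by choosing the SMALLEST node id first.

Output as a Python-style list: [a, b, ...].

Old toposort: [4, 5, 7, 1, 0, 3, 2, 6]
Added edge: 6->5
Position of 6 (7) > position of 5 (1). Must reorder: 6 must now come before 5.
Run Kahn's algorithm (break ties by smallest node id):
  initial in-degrees: [1, 1, 2, 3, 0, 1, 2, 1]
  ready (indeg=0): [4]
  pop 4: indeg[3]->2; indeg[6]->1; indeg[7]->0 | ready=[7] | order so far=[4]
  pop 7: indeg[1]->0; indeg[3]->1 | ready=[1] | order so far=[4, 7]
  pop 1: indeg[0]->0; indeg[3]->0; indeg[6]->0 | ready=[0, 3, 6] | order so far=[4, 7, 1]
  pop 0: no out-edges | ready=[3, 6] | order so far=[4, 7, 1, 0]
  pop 3: indeg[2]->1 | ready=[6] | order so far=[4, 7, 1, 0, 3]
  pop 6: indeg[5]->0 | ready=[5] | order so far=[4, 7, 1, 0, 3, 6]
  pop 5: indeg[2]->0 | ready=[2] | order so far=[4, 7, 1, 0, 3, 6, 5]
  pop 2: no out-edges | ready=[] | order so far=[4, 7, 1, 0, 3, 6, 5, 2]
  Result: [4, 7, 1, 0, 3, 6, 5, 2]

Answer: [4, 7, 1, 0, 3, 6, 5, 2]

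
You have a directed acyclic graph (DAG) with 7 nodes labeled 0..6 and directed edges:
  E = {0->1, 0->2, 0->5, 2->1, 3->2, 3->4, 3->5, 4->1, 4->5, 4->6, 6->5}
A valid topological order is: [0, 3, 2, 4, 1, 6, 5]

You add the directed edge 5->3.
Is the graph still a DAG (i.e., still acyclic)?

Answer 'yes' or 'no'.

Given toposort: [0, 3, 2, 4, 1, 6, 5]
Position of 5: index 6; position of 3: index 1
New edge 5->3: backward (u after v in old order)
Backward edge: old toposort is now invalid. Check if this creates a cycle.
Does 3 already reach 5? Reachable from 3: [1, 2, 3, 4, 5, 6]. YES -> cycle!
Still a DAG? no

Answer: no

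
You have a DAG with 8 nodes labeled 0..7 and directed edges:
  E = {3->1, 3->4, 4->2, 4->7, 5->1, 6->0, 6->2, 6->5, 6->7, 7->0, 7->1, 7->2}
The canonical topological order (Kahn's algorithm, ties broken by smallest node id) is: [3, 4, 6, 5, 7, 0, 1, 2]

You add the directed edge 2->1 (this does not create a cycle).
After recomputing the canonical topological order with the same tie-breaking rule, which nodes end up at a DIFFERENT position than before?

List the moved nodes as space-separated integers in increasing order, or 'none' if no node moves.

Old toposort: [3, 4, 6, 5, 7, 0, 1, 2]
Added edge 2->1
Recompute Kahn (smallest-id tiebreak):
  initial in-degrees: [2, 4, 3, 0, 1, 1, 0, 2]
  ready (indeg=0): [3, 6]
  pop 3: indeg[1]->3; indeg[4]->0 | ready=[4, 6] | order so far=[3]
  pop 4: indeg[2]->2; indeg[7]->1 | ready=[6] | order so far=[3, 4]
  pop 6: indeg[0]->1; indeg[2]->1; indeg[5]->0; indeg[7]->0 | ready=[5, 7] | order so far=[3, 4, 6]
  pop 5: indeg[1]->2 | ready=[7] | order so far=[3, 4, 6, 5]
  pop 7: indeg[0]->0; indeg[1]->1; indeg[2]->0 | ready=[0, 2] | order so far=[3, 4, 6, 5, 7]
  pop 0: no out-edges | ready=[2] | order so far=[3, 4, 6, 5, 7, 0]
  pop 2: indeg[1]->0 | ready=[1] | order so far=[3, 4, 6, 5, 7, 0, 2]
  pop 1: no out-edges | ready=[] | order so far=[3, 4, 6, 5, 7, 0, 2, 1]
New canonical toposort: [3, 4, 6, 5, 7, 0, 2, 1]
Compare positions:
  Node 0: index 5 -> 5 (same)
  Node 1: index 6 -> 7 (moved)
  Node 2: index 7 -> 6 (moved)
  Node 3: index 0 -> 0 (same)
  Node 4: index 1 -> 1 (same)
  Node 5: index 3 -> 3 (same)
  Node 6: index 2 -> 2 (same)
  Node 7: index 4 -> 4 (same)
Nodes that changed position: 1 2

Answer: 1 2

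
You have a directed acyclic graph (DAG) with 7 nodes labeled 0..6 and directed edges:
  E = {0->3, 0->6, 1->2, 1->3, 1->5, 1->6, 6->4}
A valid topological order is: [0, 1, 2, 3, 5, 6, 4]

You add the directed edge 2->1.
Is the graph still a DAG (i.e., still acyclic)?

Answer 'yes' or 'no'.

Given toposort: [0, 1, 2, 3, 5, 6, 4]
Position of 2: index 2; position of 1: index 1
New edge 2->1: backward (u after v in old order)
Backward edge: old toposort is now invalid. Check if this creates a cycle.
Does 1 already reach 2? Reachable from 1: [1, 2, 3, 4, 5, 6]. YES -> cycle!
Still a DAG? no

Answer: no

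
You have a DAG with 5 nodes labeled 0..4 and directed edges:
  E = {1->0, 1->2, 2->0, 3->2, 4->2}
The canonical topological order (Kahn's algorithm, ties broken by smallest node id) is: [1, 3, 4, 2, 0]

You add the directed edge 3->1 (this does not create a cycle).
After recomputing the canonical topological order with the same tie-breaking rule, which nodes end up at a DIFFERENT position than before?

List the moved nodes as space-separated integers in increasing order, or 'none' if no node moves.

Answer: 1 3

Derivation:
Old toposort: [1, 3, 4, 2, 0]
Added edge 3->1
Recompute Kahn (smallest-id tiebreak):
  initial in-degrees: [2, 1, 3, 0, 0]
  ready (indeg=0): [3, 4]
  pop 3: indeg[1]->0; indeg[2]->2 | ready=[1, 4] | order so far=[3]
  pop 1: indeg[0]->1; indeg[2]->1 | ready=[4] | order so far=[3, 1]
  pop 4: indeg[2]->0 | ready=[2] | order so far=[3, 1, 4]
  pop 2: indeg[0]->0 | ready=[0] | order so far=[3, 1, 4, 2]
  pop 0: no out-edges | ready=[] | order so far=[3, 1, 4, 2, 0]
New canonical toposort: [3, 1, 4, 2, 0]
Compare positions:
  Node 0: index 4 -> 4 (same)
  Node 1: index 0 -> 1 (moved)
  Node 2: index 3 -> 3 (same)
  Node 3: index 1 -> 0 (moved)
  Node 4: index 2 -> 2 (same)
Nodes that changed position: 1 3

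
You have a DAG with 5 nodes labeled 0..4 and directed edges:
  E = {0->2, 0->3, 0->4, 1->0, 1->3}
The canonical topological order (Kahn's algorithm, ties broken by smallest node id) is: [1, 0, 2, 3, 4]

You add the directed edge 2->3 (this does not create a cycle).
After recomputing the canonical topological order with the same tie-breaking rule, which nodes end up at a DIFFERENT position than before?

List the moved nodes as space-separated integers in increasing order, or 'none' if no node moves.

Answer: none

Derivation:
Old toposort: [1, 0, 2, 3, 4]
Added edge 2->3
Recompute Kahn (smallest-id tiebreak):
  initial in-degrees: [1, 0, 1, 3, 1]
  ready (indeg=0): [1]
  pop 1: indeg[0]->0; indeg[3]->2 | ready=[0] | order so far=[1]
  pop 0: indeg[2]->0; indeg[3]->1; indeg[4]->0 | ready=[2, 4] | order so far=[1, 0]
  pop 2: indeg[3]->0 | ready=[3, 4] | order so far=[1, 0, 2]
  pop 3: no out-edges | ready=[4] | order so far=[1, 0, 2, 3]
  pop 4: no out-edges | ready=[] | order so far=[1, 0, 2, 3, 4]
New canonical toposort: [1, 0, 2, 3, 4]
Compare positions:
  Node 0: index 1 -> 1 (same)
  Node 1: index 0 -> 0 (same)
  Node 2: index 2 -> 2 (same)
  Node 3: index 3 -> 3 (same)
  Node 4: index 4 -> 4 (same)
Nodes that changed position: none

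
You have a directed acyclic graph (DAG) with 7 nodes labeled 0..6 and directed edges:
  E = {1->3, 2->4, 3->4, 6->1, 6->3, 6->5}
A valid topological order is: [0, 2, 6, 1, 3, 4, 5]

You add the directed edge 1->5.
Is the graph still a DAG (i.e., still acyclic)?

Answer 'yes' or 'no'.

Answer: yes

Derivation:
Given toposort: [0, 2, 6, 1, 3, 4, 5]
Position of 1: index 3; position of 5: index 6
New edge 1->5: forward
Forward edge: respects the existing order. Still a DAG, same toposort still valid.
Still a DAG? yes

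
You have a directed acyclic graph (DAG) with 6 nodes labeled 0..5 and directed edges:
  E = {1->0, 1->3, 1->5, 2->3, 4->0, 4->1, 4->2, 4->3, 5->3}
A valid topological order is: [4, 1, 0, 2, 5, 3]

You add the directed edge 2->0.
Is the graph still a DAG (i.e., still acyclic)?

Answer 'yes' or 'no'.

Answer: yes

Derivation:
Given toposort: [4, 1, 0, 2, 5, 3]
Position of 2: index 3; position of 0: index 2
New edge 2->0: backward (u after v in old order)
Backward edge: old toposort is now invalid. Check if this creates a cycle.
Does 0 already reach 2? Reachable from 0: [0]. NO -> still a DAG (reorder needed).
Still a DAG? yes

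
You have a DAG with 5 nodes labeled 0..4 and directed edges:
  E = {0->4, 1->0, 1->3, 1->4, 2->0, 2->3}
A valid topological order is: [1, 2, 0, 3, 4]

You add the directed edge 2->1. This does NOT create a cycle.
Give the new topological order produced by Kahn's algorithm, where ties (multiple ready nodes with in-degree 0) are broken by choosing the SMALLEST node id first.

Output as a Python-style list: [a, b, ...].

Old toposort: [1, 2, 0, 3, 4]
Added edge: 2->1
Position of 2 (1) > position of 1 (0). Must reorder: 2 must now come before 1.
Run Kahn's algorithm (break ties by smallest node id):
  initial in-degrees: [2, 1, 0, 2, 2]
  ready (indeg=0): [2]
  pop 2: indeg[0]->1; indeg[1]->0; indeg[3]->1 | ready=[1] | order so far=[2]
  pop 1: indeg[0]->0; indeg[3]->0; indeg[4]->1 | ready=[0, 3] | order so far=[2, 1]
  pop 0: indeg[4]->0 | ready=[3, 4] | order so far=[2, 1, 0]
  pop 3: no out-edges | ready=[4] | order so far=[2, 1, 0, 3]
  pop 4: no out-edges | ready=[] | order so far=[2, 1, 0, 3, 4]
  Result: [2, 1, 0, 3, 4]

Answer: [2, 1, 0, 3, 4]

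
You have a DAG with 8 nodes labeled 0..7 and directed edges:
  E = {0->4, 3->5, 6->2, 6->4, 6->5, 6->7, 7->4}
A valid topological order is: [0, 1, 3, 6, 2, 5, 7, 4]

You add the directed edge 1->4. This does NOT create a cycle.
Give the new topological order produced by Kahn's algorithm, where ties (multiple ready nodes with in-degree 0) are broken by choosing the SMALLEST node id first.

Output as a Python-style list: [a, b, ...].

Answer: [0, 1, 3, 6, 2, 5, 7, 4]

Derivation:
Old toposort: [0, 1, 3, 6, 2, 5, 7, 4]
Added edge: 1->4
Position of 1 (1) < position of 4 (7). Old order still valid.
Run Kahn's algorithm (break ties by smallest node id):
  initial in-degrees: [0, 0, 1, 0, 4, 2, 0, 1]
  ready (indeg=0): [0, 1, 3, 6]
  pop 0: indeg[4]->3 | ready=[1, 3, 6] | order so far=[0]
  pop 1: indeg[4]->2 | ready=[3, 6] | order so far=[0, 1]
  pop 3: indeg[5]->1 | ready=[6] | order so far=[0, 1, 3]
  pop 6: indeg[2]->0; indeg[4]->1; indeg[5]->0; indeg[7]->0 | ready=[2, 5, 7] | order so far=[0, 1, 3, 6]
  pop 2: no out-edges | ready=[5, 7] | order so far=[0, 1, 3, 6, 2]
  pop 5: no out-edges | ready=[7] | order so far=[0, 1, 3, 6, 2, 5]
  pop 7: indeg[4]->0 | ready=[4] | order so far=[0, 1, 3, 6, 2, 5, 7]
  pop 4: no out-edges | ready=[] | order so far=[0, 1, 3, 6, 2, 5, 7, 4]
  Result: [0, 1, 3, 6, 2, 5, 7, 4]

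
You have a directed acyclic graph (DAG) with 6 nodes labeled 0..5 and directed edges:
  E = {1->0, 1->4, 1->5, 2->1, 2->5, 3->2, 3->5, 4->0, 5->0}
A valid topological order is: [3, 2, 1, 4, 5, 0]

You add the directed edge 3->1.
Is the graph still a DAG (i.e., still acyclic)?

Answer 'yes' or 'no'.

Answer: yes

Derivation:
Given toposort: [3, 2, 1, 4, 5, 0]
Position of 3: index 0; position of 1: index 2
New edge 3->1: forward
Forward edge: respects the existing order. Still a DAG, same toposort still valid.
Still a DAG? yes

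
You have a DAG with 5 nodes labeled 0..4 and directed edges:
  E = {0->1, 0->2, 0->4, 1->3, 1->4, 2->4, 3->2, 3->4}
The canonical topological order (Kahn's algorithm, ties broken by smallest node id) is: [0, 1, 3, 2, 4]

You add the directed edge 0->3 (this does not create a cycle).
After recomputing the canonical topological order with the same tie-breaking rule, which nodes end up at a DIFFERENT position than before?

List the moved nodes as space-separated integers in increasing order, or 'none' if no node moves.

Old toposort: [0, 1, 3, 2, 4]
Added edge 0->3
Recompute Kahn (smallest-id tiebreak):
  initial in-degrees: [0, 1, 2, 2, 4]
  ready (indeg=0): [0]
  pop 0: indeg[1]->0; indeg[2]->1; indeg[3]->1; indeg[4]->3 | ready=[1] | order so far=[0]
  pop 1: indeg[3]->0; indeg[4]->2 | ready=[3] | order so far=[0, 1]
  pop 3: indeg[2]->0; indeg[4]->1 | ready=[2] | order so far=[0, 1, 3]
  pop 2: indeg[4]->0 | ready=[4] | order so far=[0, 1, 3, 2]
  pop 4: no out-edges | ready=[] | order so far=[0, 1, 3, 2, 4]
New canonical toposort: [0, 1, 3, 2, 4]
Compare positions:
  Node 0: index 0 -> 0 (same)
  Node 1: index 1 -> 1 (same)
  Node 2: index 3 -> 3 (same)
  Node 3: index 2 -> 2 (same)
  Node 4: index 4 -> 4 (same)
Nodes that changed position: none

Answer: none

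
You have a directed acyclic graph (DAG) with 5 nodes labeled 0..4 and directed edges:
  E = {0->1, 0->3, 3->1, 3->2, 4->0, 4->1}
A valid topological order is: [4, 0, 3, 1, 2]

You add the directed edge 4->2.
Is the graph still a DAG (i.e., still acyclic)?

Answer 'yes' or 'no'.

Given toposort: [4, 0, 3, 1, 2]
Position of 4: index 0; position of 2: index 4
New edge 4->2: forward
Forward edge: respects the existing order. Still a DAG, same toposort still valid.
Still a DAG? yes

Answer: yes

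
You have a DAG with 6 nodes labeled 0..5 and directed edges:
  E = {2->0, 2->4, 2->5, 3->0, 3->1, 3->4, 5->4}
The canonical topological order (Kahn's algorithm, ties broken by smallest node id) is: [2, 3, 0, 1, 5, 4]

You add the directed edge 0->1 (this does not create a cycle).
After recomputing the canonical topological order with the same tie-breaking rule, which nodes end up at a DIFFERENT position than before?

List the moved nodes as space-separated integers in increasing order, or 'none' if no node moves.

Old toposort: [2, 3, 0, 1, 5, 4]
Added edge 0->1
Recompute Kahn (smallest-id tiebreak):
  initial in-degrees: [2, 2, 0, 0, 3, 1]
  ready (indeg=0): [2, 3]
  pop 2: indeg[0]->1; indeg[4]->2; indeg[5]->0 | ready=[3, 5] | order so far=[2]
  pop 3: indeg[0]->0; indeg[1]->1; indeg[4]->1 | ready=[0, 5] | order so far=[2, 3]
  pop 0: indeg[1]->0 | ready=[1, 5] | order so far=[2, 3, 0]
  pop 1: no out-edges | ready=[5] | order so far=[2, 3, 0, 1]
  pop 5: indeg[4]->0 | ready=[4] | order so far=[2, 3, 0, 1, 5]
  pop 4: no out-edges | ready=[] | order so far=[2, 3, 0, 1, 5, 4]
New canonical toposort: [2, 3, 0, 1, 5, 4]
Compare positions:
  Node 0: index 2 -> 2 (same)
  Node 1: index 3 -> 3 (same)
  Node 2: index 0 -> 0 (same)
  Node 3: index 1 -> 1 (same)
  Node 4: index 5 -> 5 (same)
  Node 5: index 4 -> 4 (same)
Nodes that changed position: none

Answer: none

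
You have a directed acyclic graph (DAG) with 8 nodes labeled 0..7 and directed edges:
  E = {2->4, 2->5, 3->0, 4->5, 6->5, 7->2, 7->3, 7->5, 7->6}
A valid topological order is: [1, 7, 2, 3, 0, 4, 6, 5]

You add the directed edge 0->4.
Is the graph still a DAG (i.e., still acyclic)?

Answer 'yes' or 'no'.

Answer: yes

Derivation:
Given toposort: [1, 7, 2, 3, 0, 4, 6, 5]
Position of 0: index 4; position of 4: index 5
New edge 0->4: forward
Forward edge: respects the existing order. Still a DAG, same toposort still valid.
Still a DAG? yes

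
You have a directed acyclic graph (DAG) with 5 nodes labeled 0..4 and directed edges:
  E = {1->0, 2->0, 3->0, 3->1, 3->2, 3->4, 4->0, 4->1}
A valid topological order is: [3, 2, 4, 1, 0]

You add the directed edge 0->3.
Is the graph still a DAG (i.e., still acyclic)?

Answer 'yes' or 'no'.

Answer: no

Derivation:
Given toposort: [3, 2, 4, 1, 0]
Position of 0: index 4; position of 3: index 0
New edge 0->3: backward (u after v in old order)
Backward edge: old toposort is now invalid. Check if this creates a cycle.
Does 3 already reach 0? Reachable from 3: [0, 1, 2, 3, 4]. YES -> cycle!
Still a DAG? no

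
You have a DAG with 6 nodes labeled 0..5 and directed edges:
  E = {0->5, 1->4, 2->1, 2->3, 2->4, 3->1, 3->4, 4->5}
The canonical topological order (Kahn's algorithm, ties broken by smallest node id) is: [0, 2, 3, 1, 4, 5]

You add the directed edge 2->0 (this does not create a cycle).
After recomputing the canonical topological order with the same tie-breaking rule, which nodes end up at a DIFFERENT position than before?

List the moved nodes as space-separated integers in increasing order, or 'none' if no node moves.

Answer: 0 2

Derivation:
Old toposort: [0, 2, 3, 1, 4, 5]
Added edge 2->0
Recompute Kahn (smallest-id tiebreak):
  initial in-degrees: [1, 2, 0, 1, 3, 2]
  ready (indeg=0): [2]
  pop 2: indeg[0]->0; indeg[1]->1; indeg[3]->0; indeg[4]->2 | ready=[0, 3] | order so far=[2]
  pop 0: indeg[5]->1 | ready=[3] | order so far=[2, 0]
  pop 3: indeg[1]->0; indeg[4]->1 | ready=[1] | order so far=[2, 0, 3]
  pop 1: indeg[4]->0 | ready=[4] | order so far=[2, 0, 3, 1]
  pop 4: indeg[5]->0 | ready=[5] | order so far=[2, 0, 3, 1, 4]
  pop 5: no out-edges | ready=[] | order so far=[2, 0, 3, 1, 4, 5]
New canonical toposort: [2, 0, 3, 1, 4, 5]
Compare positions:
  Node 0: index 0 -> 1 (moved)
  Node 1: index 3 -> 3 (same)
  Node 2: index 1 -> 0 (moved)
  Node 3: index 2 -> 2 (same)
  Node 4: index 4 -> 4 (same)
  Node 5: index 5 -> 5 (same)
Nodes that changed position: 0 2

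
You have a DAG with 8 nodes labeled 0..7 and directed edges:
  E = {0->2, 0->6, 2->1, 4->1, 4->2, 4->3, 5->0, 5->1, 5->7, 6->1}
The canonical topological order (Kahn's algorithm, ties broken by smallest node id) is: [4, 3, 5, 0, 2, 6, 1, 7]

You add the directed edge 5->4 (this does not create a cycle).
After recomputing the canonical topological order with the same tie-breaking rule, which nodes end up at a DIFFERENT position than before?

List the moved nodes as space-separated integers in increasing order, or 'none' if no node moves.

Answer: 0 2 3 4 5

Derivation:
Old toposort: [4, 3, 5, 0, 2, 6, 1, 7]
Added edge 5->4
Recompute Kahn (smallest-id tiebreak):
  initial in-degrees: [1, 4, 2, 1, 1, 0, 1, 1]
  ready (indeg=0): [5]
  pop 5: indeg[0]->0; indeg[1]->3; indeg[4]->0; indeg[7]->0 | ready=[0, 4, 7] | order so far=[5]
  pop 0: indeg[2]->1; indeg[6]->0 | ready=[4, 6, 7] | order so far=[5, 0]
  pop 4: indeg[1]->2; indeg[2]->0; indeg[3]->0 | ready=[2, 3, 6, 7] | order so far=[5, 0, 4]
  pop 2: indeg[1]->1 | ready=[3, 6, 7] | order so far=[5, 0, 4, 2]
  pop 3: no out-edges | ready=[6, 7] | order so far=[5, 0, 4, 2, 3]
  pop 6: indeg[1]->0 | ready=[1, 7] | order so far=[5, 0, 4, 2, 3, 6]
  pop 1: no out-edges | ready=[7] | order so far=[5, 0, 4, 2, 3, 6, 1]
  pop 7: no out-edges | ready=[] | order so far=[5, 0, 4, 2, 3, 6, 1, 7]
New canonical toposort: [5, 0, 4, 2, 3, 6, 1, 7]
Compare positions:
  Node 0: index 3 -> 1 (moved)
  Node 1: index 6 -> 6 (same)
  Node 2: index 4 -> 3 (moved)
  Node 3: index 1 -> 4 (moved)
  Node 4: index 0 -> 2 (moved)
  Node 5: index 2 -> 0 (moved)
  Node 6: index 5 -> 5 (same)
  Node 7: index 7 -> 7 (same)
Nodes that changed position: 0 2 3 4 5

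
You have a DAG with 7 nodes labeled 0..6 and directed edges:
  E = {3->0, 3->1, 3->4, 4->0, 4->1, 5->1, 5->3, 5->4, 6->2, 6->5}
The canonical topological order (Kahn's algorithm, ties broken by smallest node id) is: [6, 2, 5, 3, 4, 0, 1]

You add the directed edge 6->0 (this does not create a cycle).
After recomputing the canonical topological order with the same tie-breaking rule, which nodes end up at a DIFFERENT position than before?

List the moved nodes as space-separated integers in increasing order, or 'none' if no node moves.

Answer: none

Derivation:
Old toposort: [6, 2, 5, 3, 4, 0, 1]
Added edge 6->0
Recompute Kahn (smallest-id tiebreak):
  initial in-degrees: [3, 3, 1, 1, 2, 1, 0]
  ready (indeg=0): [6]
  pop 6: indeg[0]->2; indeg[2]->0; indeg[5]->0 | ready=[2, 5] | order so far=[6]
  pop 2: no out-edges | ready=[5] | order so far=[6, 2]
  pop 5: indeg[1]->2; indeg[3]->0; indeg[4]->1 | ready=[3] | order so far=[6, 2, 5]
  pop 3: indeg[0]->1; indeg[1]->1; indeg[4]->0 | ready=[4] | order so far=[6, 2, 5, 3]
  pop 4: indeg[0]->0; indeg[1]->0 | ready=[0, 1] | order so far=[6, 2, 5, 3, 4]
  pop 0: no out-edges | ready=[1] | order so far=[6, 2, 5, 3, 4, 0]
  pop 1: no out-edges | ready=[] | order so far=[6, 2, 5, 3, 4, 0, 1]
New canonical toposort: [6, 2, 5, 3, 4, 0, 1]
Compare positions:
  Node 0: index 5 -> 5 (same)
  Node 1: index 6 -> 6 (same)
  Node 2: index 1 -> 1 (same)
  Node 3: index 3 -> 3 (same)
  Node 4: index 4 -> 4 (same)
  Node 5: index 2 -> 2 (same)
  Node 6: index 0 -> 0 (same)
Nodes that changed position: none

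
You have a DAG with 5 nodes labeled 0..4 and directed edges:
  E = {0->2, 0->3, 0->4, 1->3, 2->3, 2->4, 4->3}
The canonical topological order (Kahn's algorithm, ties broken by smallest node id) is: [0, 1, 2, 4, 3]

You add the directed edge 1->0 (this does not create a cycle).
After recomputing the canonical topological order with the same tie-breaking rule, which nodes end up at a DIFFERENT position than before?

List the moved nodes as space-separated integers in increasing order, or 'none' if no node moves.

Old toposort: [0, 1, 2, 4, 3]
Added edge 1->0
Recompute Kahn (smallest-id tiebreak):
  initial in-degrees: [1, 0, 1, 4, 2]
  ready (indeg=0): [1]
  pop 1: indeg[0]->0; indeg[3]->3 | ready=[0] | order so far=[1]
  pop 0: indeg[2]->0; indeg[3]->2; indeg[4]->1 | ready=[2] | order so far=[1, 0]
  pop 2: indeg[3]->1; indeg[4]->0 | ready=[4] | order so far=[1, 0, 2]
  pop 4: indeg[3]->0 | ready=[3] | order so far=[1, 0, 2, 4]
  pop 3: no out-edges | ready=[] | order so far=[1, 0, 2, 4, 3]
New canonical toposort: [1, 0, 2, 4, 3]
Compare positions:
  Node 0: index 0 -> 1 (moved)
  Node 1: index 1 -> 0 (moved)
  Node 2: index 2 -> 2 (same)
  Node 3: index 4 -> 4 (same)
  Node 4: index 3 -> 3 (same)
Nodes that changed position: 0 1

Answer: 0 1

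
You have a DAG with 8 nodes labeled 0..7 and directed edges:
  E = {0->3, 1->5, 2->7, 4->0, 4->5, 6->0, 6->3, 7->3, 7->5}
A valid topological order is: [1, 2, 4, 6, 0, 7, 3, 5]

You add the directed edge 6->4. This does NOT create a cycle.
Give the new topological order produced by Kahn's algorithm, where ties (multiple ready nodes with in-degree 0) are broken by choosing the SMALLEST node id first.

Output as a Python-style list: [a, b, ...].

Old toposort: [1, 2, 4, 6, 0, 7, 3, 5]
Added edge: 6->4
Position of 6 (3) > position of 4 (2). Must reorder: 6 must now come before 4.
Run Kahn's algorithm (break ties by smallest node id):
  initial in-degrees: [2, 0, 0, 3, 1, 3, 0, 1]
  ready (indeg=0): [1, 2, 6]
  pop 1: indeg[5]->2 | ready=[2, 6] | order so far=[1]
  pop 2: indeg[7]->0 | ready=[6, 7] | order so far=[1, 2]
  pop 6: indeg[0]->1; indeg[3]->2; indeg[4]->0 | ready=[4, 7] | order so far=[1, 2, 6]
  pop 4: indeg[0]->0; indeg[5]->1 | ready=[0, 7] | order so far=[1, 2, 6, 4]
  pop 0: indeg[3]->1 | ready=[7] | order so far=[1, 2, 6, 4, 0]
  pop 7: indeg[3]->0; indeg[5]->0 | ready=[3, 5] | order so far=[1, 2, 6, 4, 0, 7]
  pop 3: no out-edges | ready=[5] | order so far=[1, 2, 6, 4, 0, 7, 3]
  pop 5: no out-edges | ready=[] | order so far=[1, 2, 6, 4, 0, 7, 3, 5]
  Result: [1, 2, 6, 4, 0, 7, 3, 5]

Answer: [1, 2, 6, 4, 0, 7, 3, 5]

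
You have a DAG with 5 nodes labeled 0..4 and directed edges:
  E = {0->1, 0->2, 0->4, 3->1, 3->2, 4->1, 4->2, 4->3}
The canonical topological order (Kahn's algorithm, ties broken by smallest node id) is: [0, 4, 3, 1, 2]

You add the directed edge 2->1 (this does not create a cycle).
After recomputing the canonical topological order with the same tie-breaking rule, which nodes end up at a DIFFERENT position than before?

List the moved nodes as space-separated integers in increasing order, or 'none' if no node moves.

Answer: 1 2

Derivation:
Old toposort: [0, 4, 3, 1, 2]
Added edge 2->1
Recompute Kahn (smallest-id tiebreak):
  initial in-degrees: [0, 4, 3, 1, 1]
  ready (indeg=0): [0]
  pop 0: indeg[1]->3; indeg[2]->2; indeg[4]->0 | ready=[4] | order so far=[0]
  pop 4: indeg[1]->2; indeg[2]->1; indeg[3]->0 | ready=[3] | order so far=[0, 4]
  pop 3: indeg[1]->1; indeg[2]->0 | ready=[2] | order so far=[0, 4, 3]
  pop 2: indeg[1]->0 | ready=[1] | order so far=[0, 4, 3, 2]
  pop 1: no out-edges | ready=[] | order so far=[0, 4, 3, 2, 1]
New canonical toposort: [0, 4, 3, 2, 1]
Compare positions:
  Node 0: index 0 -> 0 (same)
  Node 1: index 3 -> 4 (moved)
  Node 2: index 4 -> 3 (moved)
  Node 3: index 2 -> 2 (same)
  Node 4: index 1 -> 1 (same)
Nodes that changed position: 1 2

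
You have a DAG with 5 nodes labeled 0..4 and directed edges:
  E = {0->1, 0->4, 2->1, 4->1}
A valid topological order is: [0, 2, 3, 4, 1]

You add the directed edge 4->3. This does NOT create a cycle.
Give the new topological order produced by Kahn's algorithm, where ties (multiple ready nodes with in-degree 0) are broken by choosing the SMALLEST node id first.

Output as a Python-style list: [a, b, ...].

Old toposort: [0, 2, 3, 4, 1]
Added edge: 4->3
Position of 4 (3) > position of 3 (2). Must reorder: 4 must now come before 3.
Run Kahn's algorithm (break ties by smallest node id):
  initial in-degrees: [0, 3, 0, 1, 1]
  ready (indeg=0): [0, 2]
  pop 0: indeg[1]->2; indeg[4]->0 | ready=[2, 4] | order so far=[0]
  pop 2: indeg[1]->1 | ready=[4] | order so far=[0, 2]
  pop 4: indeg[1]->0; indeg[3]->0 | ready=[1, 3] | order so far=[0, 2, 4]
  pop 1: no out-edges | ready=[3] | order so far=[0, 2, 4, 1]
  pop 3: no out-edges | ready=[] | order so far=[0, 2, 4, 1, 3]
  Result: [0, 2, 4, 1, 3]

Answer: [0, 2, 4, 1, 3]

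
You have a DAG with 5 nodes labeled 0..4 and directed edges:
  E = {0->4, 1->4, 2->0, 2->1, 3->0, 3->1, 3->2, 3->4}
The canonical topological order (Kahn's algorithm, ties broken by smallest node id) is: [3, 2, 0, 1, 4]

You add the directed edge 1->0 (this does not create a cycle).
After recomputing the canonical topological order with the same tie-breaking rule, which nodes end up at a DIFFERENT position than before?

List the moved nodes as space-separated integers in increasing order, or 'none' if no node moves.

Old toposort: [3, 2, 0, 1, 4]
Added edge 1->0
Recompute Kahn (smallest-id tiebreak):
  initial in-degrees: [3, 2, 1, 0, 3]
  ready (indeg=0): [3]
  pop 3: indeg[0]->2; indeg[1]->1; indeg[2]->0; indeg[4]->2 | ready=[2] | order so far=[3]
  pop 2: indeg[0]->1; indeg[1]->0 | ready=[1] | order so far=[3, 2]
  pop 1: indeg[0]->0; indeg[4]->1 | ready=[0] | order so far=[3, 2, 1]
  pop 0: indeg[4]->0 | ready=[4] | order so far=[3, 2, 1, 0]
  pop 4: no out-edges | ready=[] | order so far=[3, 2, 1, 0, 4]
New canonical toposort: [3, 2, 1, 0, 4]
Compare positions:
  Node 0: index 2 -> 3 (moved)
  Node 1: index 3 -> 2 (moved)
  Node 2: index 1 -> 1 (same)
  Node 3: index 0 -> 0 (same)
  Node 4: index 4 -> 4 (same)
Nodes that changed position: 0 1

Answer: 0 1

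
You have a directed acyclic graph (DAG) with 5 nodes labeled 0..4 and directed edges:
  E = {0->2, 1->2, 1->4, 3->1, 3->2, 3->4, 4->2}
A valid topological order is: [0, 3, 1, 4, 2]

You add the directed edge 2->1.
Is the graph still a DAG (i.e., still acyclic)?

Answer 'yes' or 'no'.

Answer: no

Derivation:
Given toposort: [0, 3, 1, 4, 2]
Position of 2: index 4; position of 1: index 2
New edge 2->1: backward (u after v in old order)
Backward edge: old toposort is now invalid. Check if this creates a cycle.
Does 1 already reach 2? Reachable from 1: [1, 2, 4]. YES -> cycle!
Still a DAG? no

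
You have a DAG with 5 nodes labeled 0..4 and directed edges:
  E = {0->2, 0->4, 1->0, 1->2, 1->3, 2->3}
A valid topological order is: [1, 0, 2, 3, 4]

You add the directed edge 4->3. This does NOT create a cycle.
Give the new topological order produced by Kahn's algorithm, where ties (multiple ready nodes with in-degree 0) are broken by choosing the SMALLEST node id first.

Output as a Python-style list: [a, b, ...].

Answer: [1, 0, 2, 4, 3]

Derivation:
Old toposort: [1, 0, 2, 3, 4]
Added edge: 4->3
Position of 4 (4) > position of 3 (3). Must reorder: 4 must now come before 3.
Run Kahn's algorithm (break ties by smallest node id):
  initial in-degrees: [1, 0, 2, 3, 1]
  ready (indeg=0): [1]
  pop 1: indeg[0]->0; indeg[2]->1; indeg[3]->2 | ready=[0] | order so far=[1]
  pop 0: indeg[2]->0; indeg[4]->0 | ready=[2, 4] | order so far=[1, 0]
  pop 2: indeg[3]->1 | ready=[4] | order so far=[1, 0, 2]
  pop 4: indeg[3]->0 | ready=[3] | order so far=[1, 0, 2, 4]
  pop 3: no out-edges | ready=[] | order so far=[1, 0, 2, 4, 3]
  Result: [1, 0, 2, 4, 3]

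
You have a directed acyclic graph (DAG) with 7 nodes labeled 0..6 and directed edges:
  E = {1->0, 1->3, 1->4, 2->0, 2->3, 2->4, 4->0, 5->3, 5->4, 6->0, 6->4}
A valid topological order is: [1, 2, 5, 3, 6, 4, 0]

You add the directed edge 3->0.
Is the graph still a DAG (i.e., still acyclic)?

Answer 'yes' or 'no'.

Given toposort: [1, 2, 5, 3, 6, 4, 0]
Position of 3: index 3; position of 0: index 6
New edge 3->0: forward
Forward edge: respects the existing order. Still a DAG, same toposort still valid.
Still a DAG? yes

Answer: yes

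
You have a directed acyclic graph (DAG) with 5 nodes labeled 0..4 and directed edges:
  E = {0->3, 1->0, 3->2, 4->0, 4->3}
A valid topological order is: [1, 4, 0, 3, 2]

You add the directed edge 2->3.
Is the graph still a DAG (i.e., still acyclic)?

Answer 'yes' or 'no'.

Answer: no

Derivation:
Given toposort: [1, 4, 0, 3, 2]
Position of 2: index 4; position of 3: index 3
New edge 2->3: backward (u after v in old order)
Backward edge: old toposort is now invalid. Check if this creates a cycle.
Does 3 already reach 2? Reachable from 3: [2, 3]. YES -> cycle!
Still a DAG? no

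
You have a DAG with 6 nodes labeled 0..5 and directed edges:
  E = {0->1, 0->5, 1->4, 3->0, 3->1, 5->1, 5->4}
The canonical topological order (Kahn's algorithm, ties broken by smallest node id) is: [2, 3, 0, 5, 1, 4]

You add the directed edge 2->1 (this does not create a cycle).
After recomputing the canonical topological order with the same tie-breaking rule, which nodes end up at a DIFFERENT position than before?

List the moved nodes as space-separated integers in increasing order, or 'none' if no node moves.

Answer: none

Derivation:
Old toposort: [2, 3, 0, 5, 1, 4]
Added edge 2->1
Recompute Kahn (smallest-id tiebreak):
  initial in-degrees: [1, 4, 0, 0, 2, 1]
  ready (indeg=0): [2, 3]
  pop 2: indeg[1]->3 | ready=[3] | order so far=[2]
  pop 3: indeg[0]->0; indeg[1]->2 | ready=[0] | order so far=[2, 3]
  pop 0: indeg[1]->1; indeg[5]->0 | ready=[5] | order so far=[2, 3, 0]
  pop 5: indeg[1]->0; indeg[4]->1 | ready=[1] | order so far=[2, 3, 0, 5]
  pop 1: indeg[4]->0 | ready=[4] | order so far=[2, 3, 0, 5, 1]
  pop 4: no out-edges | ready=[] | order so far=[2, 3, 0, 5, 1, 4]
New canonical toposort: [2, 3, 0, 5, 1, 4]
Compare positions:
  Node 0: index 2 -> 2 (same)
  Node 1: index 4 -> 4 (same)
  Node 2: index 0 -> 0 (same)
  Node 3: index 1 -> 1 (same)
  Node 4: index 5 -> 5 (same)
  Node 5: index 3 -> 3 (same)
Nodes that changed position: none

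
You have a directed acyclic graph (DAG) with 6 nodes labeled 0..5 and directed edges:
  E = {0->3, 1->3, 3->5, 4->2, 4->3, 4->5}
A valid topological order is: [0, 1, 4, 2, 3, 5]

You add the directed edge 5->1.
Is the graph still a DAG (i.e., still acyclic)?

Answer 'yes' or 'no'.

Answer: no

Derivation:
Given toposort: [0, 1, 4, 2, 3, 5]
Position of 5: index 5; position of 1: index 1
New edge 5->1: backward (u after v in old order)
Backward edge: old toposort is now invalid. Check if this creates a cycle.
Does 1 already reach 5? Reachable from 1: [1, 3, 5]. YES -> cycle!
Still a DAG? no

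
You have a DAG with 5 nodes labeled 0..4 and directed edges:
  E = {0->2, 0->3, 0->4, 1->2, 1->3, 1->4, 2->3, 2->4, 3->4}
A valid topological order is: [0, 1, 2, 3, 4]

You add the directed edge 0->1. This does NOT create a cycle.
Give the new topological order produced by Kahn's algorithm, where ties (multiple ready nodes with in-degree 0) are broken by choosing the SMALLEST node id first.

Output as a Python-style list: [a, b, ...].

Answer: [0, 1, 2, 3, 4]

Derivation:
Old toposort: [0, 1, 2, 3, 4]
Added edge: 0->1
Position of 0 (0) < position of 1 (1). Old order still valid.
Run Kahn's algorithm (break ties by smallest node id):
  initial in-degrees: [0, 1, 2, 3, 4]
  ready (indeg=0): [0]
  pop 0: indeg[1]->0; indeg[2]->1; indeg[3]->2; indeg[4]->3 | ready=[1] | order so far=[0]
  pop 1: indeg[2]->0; indeg[3]->1; indeg[4]->2 | ready=[2] | order so far=[0, 1]
  pop 2: indeg[3]->0; indeg[4]->1 | ready=[3] | order so far=[0, 1, 2]
  pop 3: indeg[4]->0 | ready=[4] | order so far=[0, 1, 2, 3]
  pop 4: no out-edges | ready=[] | order so far=[0, 1, 2, 3, 4]
  Result: [0, 1, 2, 3, 4]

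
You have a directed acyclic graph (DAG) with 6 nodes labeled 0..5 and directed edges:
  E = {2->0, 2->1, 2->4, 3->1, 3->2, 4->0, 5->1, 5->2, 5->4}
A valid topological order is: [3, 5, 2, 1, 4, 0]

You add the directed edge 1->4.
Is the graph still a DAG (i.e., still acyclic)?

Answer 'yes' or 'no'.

Given toposort: [3, 5, 2, 1, 4, 0]
Position of 1: index 3; position of 4: index 4
New edge 1->4: forward
Forward edge: respects the existing order. Still a DAG, same toposort still valid.
Still a DAG? yes

Answer: yes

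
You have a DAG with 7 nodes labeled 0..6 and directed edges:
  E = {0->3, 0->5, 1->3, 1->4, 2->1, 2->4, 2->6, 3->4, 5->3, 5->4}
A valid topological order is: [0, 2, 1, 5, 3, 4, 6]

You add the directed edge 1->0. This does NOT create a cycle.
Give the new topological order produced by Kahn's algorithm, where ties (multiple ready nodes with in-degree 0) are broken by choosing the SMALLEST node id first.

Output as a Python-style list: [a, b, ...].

Old toposort: [0, 2, 1, 5, 3, 4, 6]
Added edge: 1->0
Position of 1 (2) > position of 0 (0). Must reorder: 1 must now come before 0.
Run Kahn's algorithm (break ties by smallest node id):
  initial in-degrees: [1, 1, 0, 3, 4, 1, 1]
  ready (indeg=0): [2]
  pop 2: indeg[1]->0; indeg[4]->3; indeg[6]->0 | ready=[1, 6] | order so far=[2]
  pop 1: indeg[0]->0; indeg[3]->2; indeg[4]->2 | ready=[0, 6] | order so far=[2, 1]
  pop 0: indeg[3]->1; indeg[5]->0 | ready=[5, 6] | order so far=[2, 1, 0]
  pop 5: indeg[3]->0; indeg[4]->1 | ready=[3, 6] | order so far=[2, 1, 0, 5]
  pop 3: indeg[4]->0 | ready=[4, 6] | order so far=[2, 1, 0, 5, 3]
  pop 4: no out-edges | ready=[6] | order so far=[2, 1, 0, 5, 3, 4]
  pop 6: no out-edges | ready=[] | order so far=[2, 1, 0, 5, 3, 4, 6]
  Result: [2, 1, 0, 5, 3, 4, 6]

Answer: [2, 1, 0, 5, 3, 4, 6]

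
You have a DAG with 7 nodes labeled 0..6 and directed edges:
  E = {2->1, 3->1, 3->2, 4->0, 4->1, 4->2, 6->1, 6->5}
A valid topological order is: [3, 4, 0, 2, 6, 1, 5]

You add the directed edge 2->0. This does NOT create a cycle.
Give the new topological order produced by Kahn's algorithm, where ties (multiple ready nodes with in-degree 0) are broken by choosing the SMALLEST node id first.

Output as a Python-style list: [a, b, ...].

Answer: [3, 4, 2, 0, 6, 1, 5]

Derivation:
Old toposort: [3, 4, 0, 2, 6, 1, 5]
Added edge: 2->0
Position of 2 (3) > position of 0 (2). Must reorder: 2 must now come before 0.
Run Kahn's algorithm (break ties by smallest node id):
  initial in-degrees: [2, 4, 2, 0, 0, 1, 0]
  ready (indeg=0): [3, 4, 6]
  pop 3: indeg[1]->3; indeg[2]->1 | ready=[4, 6] | order so far=[3]
  pop 4: indeg[0]->1; indeg[1]->2; indeg[2]->0 | ready=[2, 6] | order so far=[3, 4]
  pop 2: indeg[0]->0; indeg[1]->1 | ready=[0, 6] | order so far=[3, 4, 2]
  pop 0: no out-edges | ready=[6] | order so far=[3, 4, 2, 0]
  pop 6: indeg[1]->0; indeg[5]->0 | ready=[1, 5] | order so far=[3, 4, 2, 0, 6]
  pop 1: no out-edges | ready=[5] | order so far=[3, 4, 2, 0, 6, 1]
  pop 5: no out-edges | ready=[] | order so far=[3, 4, 2, 0, 6, 1, 5]
  Result: [3, 4, 2, 0, 6, 1, 5]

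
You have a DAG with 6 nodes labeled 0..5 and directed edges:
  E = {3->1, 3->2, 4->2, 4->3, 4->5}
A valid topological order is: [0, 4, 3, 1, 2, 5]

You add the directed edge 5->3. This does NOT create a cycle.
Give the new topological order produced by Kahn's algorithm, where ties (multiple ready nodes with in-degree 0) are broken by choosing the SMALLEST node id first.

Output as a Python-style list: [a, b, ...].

Old toposort: [0, 4, 3, 1, 2, 5]
Added edge: 5->3
Position of 5 (5) > position of 3 (2). Must reorder: 5 must now come before 3.
Run Kahn's algorithm (break ties by smallest node id):
  initial in-degrees: [0, 1, 2, 2, 0, 1]
  ready (indeg=0): [0, 4]
  pop 0: no out-edges | ready=[4] | order so far=[0]
  pop 4: indeg[2]->1; indeg[3]->1; indeg[5]->0 | ready=[5] | order so far=[0, 4]
  pop 5: indeg[3]->0 | ready=[3] | order so far=[0, 4, 5]
  pop 3: indeg[1]->0; indeg[2]->0 | ready=[1, 2] | order so far=[0, 4, 5, 3]
  pop 1: no out-edges | ready=[2] | order so far=[0, 4, 5, 3, 1]
  pop 2: no out-edges | ready=[] | order so far=[0, 4, 5, 3, 1, 2]
  Result: [0, 4, 5, 3, 1, 2]

Answer: [0, 4, 5, 3, 1, 2]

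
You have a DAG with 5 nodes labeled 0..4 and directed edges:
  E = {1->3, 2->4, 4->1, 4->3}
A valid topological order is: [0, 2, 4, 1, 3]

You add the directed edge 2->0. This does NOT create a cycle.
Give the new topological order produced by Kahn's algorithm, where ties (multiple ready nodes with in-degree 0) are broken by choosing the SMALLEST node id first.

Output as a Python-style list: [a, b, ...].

Old toposort: [0, 2, 4, 1, 3]
Added edge: 2->0
Position of 2 (1) > position of 0 (0). Must reorder: 2 must now come before 0.
Run Kahn's algorithm (break ties by smallest node id):
  initial in-degrees: [1, 1, 0, 2, 1]
  ready (indeg=0): [2]
  pop 2: indeg[0]->0; indeg[4]->0 | ready=[0, 4] | order so far=[2]
  pop 0: no out-edges | ready=[4] | order so far=[2, 0]
  pop 4: indeg[1]->0; indeg[3]->1 | ready=[1] | order so far=[2, 0, 4]
  pop 1: indeg[3]->0 | ready=[3] | order so far=[2, 0, 4, 1]
  pop 3: no out-edges | ready=[] | order so far=[2, 0, 4, 1, 3]
  Result: [2, 0, 4, 1, 3]

Answer: [2, 0, 4, 1, 3]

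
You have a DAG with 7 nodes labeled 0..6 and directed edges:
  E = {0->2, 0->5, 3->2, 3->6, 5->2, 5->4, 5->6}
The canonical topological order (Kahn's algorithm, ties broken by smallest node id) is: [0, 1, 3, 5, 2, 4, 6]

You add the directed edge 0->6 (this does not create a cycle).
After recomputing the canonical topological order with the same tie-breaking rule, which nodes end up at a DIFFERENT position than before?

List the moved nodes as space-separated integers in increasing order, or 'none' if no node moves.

Old toposort: [0, 1, 3, 5, 2, 4, 6]
Added edge 0->6
Recompute Kahn (smallest-id tiebreak):
  initial in-degrees: [0, 0, 3, 0, 1, 1, 3]
  ready (indeg=0): [0, 1, 3]
  pop 0: indeg[2]->2; indeg[5]->0; indeg[6]->2 | ready=[1, 3, 5] | order so far=[0]
  pop 1: no out-edges | ready=[3, 5] | order so far=[0, 1]
  pop 3: indeg[2]->1; indeg[6]->1 | ready=[5] | order so far=[0, 1, 3]
  pop 5: indeg[2]->0; indeg[4]->0; indeg[6]->0 | ready=[2, 4, 6] | order so far=[0, 1, 3, 5]
  pop 2: no out-edges | ready=[4, 6] | order so far=[0, 1, 3, 5, 2]
  pop 4: no out-edges | ready=[6] | order so far=[0, 1, 3, 5, 2, 4]
  pop 6: no out-edges | ready=[] | order so far=[0, 1, 3, 5, 2, 4, 6]
New canonical toposort: [0, 1, 3, 5, 2, 4, 6]
Compare positions:
  Node 0: index 0 -> 0 (same)
  Node 1: index 1 -> 1 (same)
  Node 2: index 4 -> 4 (same)
  Node 3: index 2 -> 2 (same)
  Node 4: index 5 -> 5 (same)
  Node 5: index 3 -> 3 (same)
  Node 6: index 6 -> 6 (same)
Nodes that changed position: none

Answer: none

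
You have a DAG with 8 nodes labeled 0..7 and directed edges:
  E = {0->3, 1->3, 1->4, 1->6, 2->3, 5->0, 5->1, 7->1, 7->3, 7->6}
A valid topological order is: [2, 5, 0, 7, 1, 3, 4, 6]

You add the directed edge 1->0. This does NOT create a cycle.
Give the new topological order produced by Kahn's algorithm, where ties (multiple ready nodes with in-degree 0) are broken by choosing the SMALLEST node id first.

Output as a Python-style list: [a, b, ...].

Old toposort: [2, 5, 0, 7, 1, 3, 4, 6]
Added edge: 1->0
Position of 1 (4) > position of 0 (2). Must reorder: 1 must now come before 0.
Run Kahn's algorithm (break ties by smallest node id):
  initial in-degrees: [2, 2, 0, 4, 1, 0, 2, 0]
  ready (indeg=0): [2, 5, 7]
  pop 2: indeg[3]->3 | ready=[5, 7] | order so far=[2]
  pop 5: indeg[0]->1; indeg[1]->1 | ready=[7] | order so far=[2, 5]
  pop 7: indeg[1]->0; indeg[3]->2; indeg[6]->1 | ready=[1] | order so far=[2, 5, 7]
  pop 1: indeg[0]->0; indeg[3]->1; indeg[4]->0; indeg[6]->0 | ready=[0, 4, 6] | order so far=[2, 5, 7, 1]
  pop 0: indeg[3]->0 | ready=[3, 4, 6] | order so far=[2, 5, 7, 1, 0]
  pop 3: no out-edges | ready=[4, 6] | order so far=[2, 5, 7, 1, 0, 3]
  pop 4: no out-edges | ready=[6] | order so far=[2, 5, 7, 1, 0, 3, 4]
  pop 6: no out-edges | ready=[] | order so far=[2, 5, 7, 1, 0, 3, 4, 6]
  Result: [2, 5, 7, 1, 0, 3, 4, 6]

Answer: [2, 5, 7, 1, 0, 3, 4, 6]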